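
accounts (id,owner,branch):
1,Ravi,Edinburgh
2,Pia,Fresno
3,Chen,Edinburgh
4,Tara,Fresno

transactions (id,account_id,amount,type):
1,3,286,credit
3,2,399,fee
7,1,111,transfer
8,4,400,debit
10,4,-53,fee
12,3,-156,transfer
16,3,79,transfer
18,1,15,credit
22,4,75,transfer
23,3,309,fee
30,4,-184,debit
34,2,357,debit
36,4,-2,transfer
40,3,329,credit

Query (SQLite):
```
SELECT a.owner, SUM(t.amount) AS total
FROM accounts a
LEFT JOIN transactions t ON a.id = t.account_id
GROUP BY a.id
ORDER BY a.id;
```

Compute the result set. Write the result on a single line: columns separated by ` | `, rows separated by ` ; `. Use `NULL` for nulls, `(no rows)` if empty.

LEFT JOIN keeps every accounts row; unmatched ones get NULL for transactions columns.
Group by accounts.id and compute SUM(t.amount). SUM over an all-NULL group is NULL.
  1: ids {7, 18} → SUM(t.amount)=126
  2: ids {3, 34} → SUM(t.amount)=756
  3: ids {1, 12, 16, 23, 40} → SUM(t.amount)=847
  4: ids {8, 10, 22, 30, 36} → SUM(t.amount)=236

Ravi | 126 ; Pia | 756 ; Chen | 847 ; Tara | 236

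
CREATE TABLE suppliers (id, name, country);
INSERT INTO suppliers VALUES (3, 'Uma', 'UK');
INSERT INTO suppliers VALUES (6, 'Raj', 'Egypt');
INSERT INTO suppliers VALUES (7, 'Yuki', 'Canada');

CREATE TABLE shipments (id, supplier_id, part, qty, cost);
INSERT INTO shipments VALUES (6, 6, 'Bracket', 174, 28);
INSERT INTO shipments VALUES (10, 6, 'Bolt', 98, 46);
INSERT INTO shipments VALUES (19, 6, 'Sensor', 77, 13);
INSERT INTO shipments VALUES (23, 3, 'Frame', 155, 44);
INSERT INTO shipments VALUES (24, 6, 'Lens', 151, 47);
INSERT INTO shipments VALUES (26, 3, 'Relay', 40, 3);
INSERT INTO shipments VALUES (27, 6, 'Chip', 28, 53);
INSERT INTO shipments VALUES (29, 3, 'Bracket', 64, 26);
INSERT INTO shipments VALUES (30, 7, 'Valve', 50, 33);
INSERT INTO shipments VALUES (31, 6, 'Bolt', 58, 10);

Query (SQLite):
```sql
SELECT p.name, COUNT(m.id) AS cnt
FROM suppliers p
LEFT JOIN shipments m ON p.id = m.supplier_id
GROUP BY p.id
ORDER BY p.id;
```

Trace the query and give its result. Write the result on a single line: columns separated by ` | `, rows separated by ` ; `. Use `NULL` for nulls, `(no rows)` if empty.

LEFT JOIN keeps every suppliers row; unmatched ones get NULL for shipments columns.
Group by suppliers.id and compute COUNT(m.id). COUNT(col) of an all-NULL group is 0.
  3: ids {23, 26, 29} → COUNT(m.id)=3
  6: ids {6, 10, 19, 24, 27, 31} → COUNT(m.id)=6
  7: ids {30} → COUNT(m.id)=1

Uma | 3 ; Raj | 6 ; Yuki | 1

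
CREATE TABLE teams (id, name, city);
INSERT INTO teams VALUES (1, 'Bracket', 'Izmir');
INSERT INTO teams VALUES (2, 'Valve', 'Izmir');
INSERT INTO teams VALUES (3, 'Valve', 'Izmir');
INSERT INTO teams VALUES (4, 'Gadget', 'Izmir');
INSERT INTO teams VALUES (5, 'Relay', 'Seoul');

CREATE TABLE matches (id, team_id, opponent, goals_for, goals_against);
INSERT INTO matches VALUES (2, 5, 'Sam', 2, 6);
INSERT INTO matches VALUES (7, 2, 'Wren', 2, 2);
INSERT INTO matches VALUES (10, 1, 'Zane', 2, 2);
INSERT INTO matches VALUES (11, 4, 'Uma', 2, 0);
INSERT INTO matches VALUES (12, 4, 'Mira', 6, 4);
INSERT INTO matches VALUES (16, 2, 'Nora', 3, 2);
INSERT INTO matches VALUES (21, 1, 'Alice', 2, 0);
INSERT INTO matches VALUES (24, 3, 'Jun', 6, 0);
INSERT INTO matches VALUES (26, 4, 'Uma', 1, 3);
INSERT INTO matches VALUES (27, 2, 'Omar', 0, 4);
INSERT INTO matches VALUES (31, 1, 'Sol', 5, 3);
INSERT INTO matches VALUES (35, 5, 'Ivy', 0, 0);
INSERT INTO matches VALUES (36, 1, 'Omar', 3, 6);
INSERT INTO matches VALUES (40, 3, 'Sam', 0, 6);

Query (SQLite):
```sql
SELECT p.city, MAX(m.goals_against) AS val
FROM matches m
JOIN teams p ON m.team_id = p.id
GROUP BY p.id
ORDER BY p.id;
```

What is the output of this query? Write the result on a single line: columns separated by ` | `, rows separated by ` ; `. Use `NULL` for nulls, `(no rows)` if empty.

Join each matches row to its teams via team_id.
Group joined rows by teams.id; compute MAX(m.goals_against) per group.
  1: ids {10, 21, 31, 36} → MAX(m.goals_against)=6
  2: ids {7, 16, 27} → MAX(m.goals_against)=4
  3: ids {24, 40} → MAX(m.goals_against)=6
  4: ids {11, 12, 26} → MAX(m.goals_against)=4
  5: ids {2, 35} → MAX(m.goals_against)=6

Izmir | 6 ; Izmir | 4 ; Izmir | 6 ; Izmir | 4 ; Seoul | 6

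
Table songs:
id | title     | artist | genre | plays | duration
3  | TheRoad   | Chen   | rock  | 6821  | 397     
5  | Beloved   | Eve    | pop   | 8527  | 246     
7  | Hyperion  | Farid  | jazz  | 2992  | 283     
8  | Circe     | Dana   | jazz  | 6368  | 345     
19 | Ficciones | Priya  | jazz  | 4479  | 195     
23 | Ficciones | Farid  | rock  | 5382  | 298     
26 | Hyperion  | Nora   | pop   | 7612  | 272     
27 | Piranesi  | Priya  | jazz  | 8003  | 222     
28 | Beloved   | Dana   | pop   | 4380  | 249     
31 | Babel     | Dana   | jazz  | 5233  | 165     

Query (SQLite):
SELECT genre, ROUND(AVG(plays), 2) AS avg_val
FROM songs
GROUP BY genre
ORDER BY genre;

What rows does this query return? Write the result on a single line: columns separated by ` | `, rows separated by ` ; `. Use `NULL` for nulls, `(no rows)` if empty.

jazz | 5415 ; pop | 6839.67 ; rock | 6101.5

Partition songs by genre; compute ROUND(AVG(plays), 2) within each group.
  jazz: ids {7, 8, 19, 27, 31} → ROUND(AVG(plays), 2)=5415
  pop: ids {5, 26, 28} → ROUND(AVG(plays), 2)=6839.67
  rock: ids {3, 23} → ROUND(AVG(plays), 2)=6101.5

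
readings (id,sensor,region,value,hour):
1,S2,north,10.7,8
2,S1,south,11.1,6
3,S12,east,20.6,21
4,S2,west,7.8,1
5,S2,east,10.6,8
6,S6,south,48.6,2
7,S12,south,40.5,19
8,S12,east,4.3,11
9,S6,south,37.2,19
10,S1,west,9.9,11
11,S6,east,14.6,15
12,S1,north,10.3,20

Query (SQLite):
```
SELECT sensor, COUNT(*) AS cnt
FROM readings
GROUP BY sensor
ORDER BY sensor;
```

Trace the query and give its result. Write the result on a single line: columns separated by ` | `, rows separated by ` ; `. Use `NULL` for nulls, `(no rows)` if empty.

S1 | 3 ; S12 | 3 ; S2 | 3 ; S6 | 3

Partition readings by sensor; compute COUNT(*) within each group.
  S1: ids {2, 10, 12} → COUNT(*)=3
  S12: ids {3, 7, 8} → COUNT(*)=3
  S2: ids {1, 4, 5} → COUNT(*)=3
  S6: ids {6, 9, 11} → COUNT(*)=3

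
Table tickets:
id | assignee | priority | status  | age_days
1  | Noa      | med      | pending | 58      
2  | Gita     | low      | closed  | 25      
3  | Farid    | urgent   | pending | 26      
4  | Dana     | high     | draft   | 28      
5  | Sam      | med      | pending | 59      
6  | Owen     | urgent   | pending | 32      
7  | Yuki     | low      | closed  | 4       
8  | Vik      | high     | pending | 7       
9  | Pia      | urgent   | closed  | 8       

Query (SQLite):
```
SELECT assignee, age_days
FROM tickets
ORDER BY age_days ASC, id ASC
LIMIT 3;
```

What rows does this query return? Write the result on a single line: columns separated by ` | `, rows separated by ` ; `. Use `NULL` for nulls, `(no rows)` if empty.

Sort by age_days asc, tiebreak id asc: (4, id=7), (7, id=8), (8, id=9), (25, id=2), (26, id=3), (28, id=4) …. Take first 3.

Yuki | 4 ; Vik | 7 ; Pia | 8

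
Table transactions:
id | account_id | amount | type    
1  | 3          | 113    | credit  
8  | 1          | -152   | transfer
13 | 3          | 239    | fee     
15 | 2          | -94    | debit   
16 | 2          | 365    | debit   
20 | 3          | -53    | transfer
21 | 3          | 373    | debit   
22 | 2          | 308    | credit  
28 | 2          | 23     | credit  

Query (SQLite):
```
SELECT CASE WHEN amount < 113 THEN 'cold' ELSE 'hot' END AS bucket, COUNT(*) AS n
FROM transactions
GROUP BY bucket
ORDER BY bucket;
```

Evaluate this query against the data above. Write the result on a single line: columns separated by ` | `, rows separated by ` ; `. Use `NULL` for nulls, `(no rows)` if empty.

cold | 4 ; hot | 5

Bucket rows by amount < 113 → 'cold' else 'hot'; count each bucket.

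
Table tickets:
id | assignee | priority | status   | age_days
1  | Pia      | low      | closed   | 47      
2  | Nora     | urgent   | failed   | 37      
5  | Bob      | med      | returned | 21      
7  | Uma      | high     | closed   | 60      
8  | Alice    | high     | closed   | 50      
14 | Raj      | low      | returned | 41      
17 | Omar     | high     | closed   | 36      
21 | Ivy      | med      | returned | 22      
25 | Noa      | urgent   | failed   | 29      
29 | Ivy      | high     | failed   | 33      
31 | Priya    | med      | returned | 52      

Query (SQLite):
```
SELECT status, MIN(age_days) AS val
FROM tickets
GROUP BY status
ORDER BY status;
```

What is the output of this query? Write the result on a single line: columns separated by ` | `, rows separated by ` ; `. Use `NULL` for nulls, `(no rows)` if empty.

closed | 36 ; failed | 29 ; returned | 21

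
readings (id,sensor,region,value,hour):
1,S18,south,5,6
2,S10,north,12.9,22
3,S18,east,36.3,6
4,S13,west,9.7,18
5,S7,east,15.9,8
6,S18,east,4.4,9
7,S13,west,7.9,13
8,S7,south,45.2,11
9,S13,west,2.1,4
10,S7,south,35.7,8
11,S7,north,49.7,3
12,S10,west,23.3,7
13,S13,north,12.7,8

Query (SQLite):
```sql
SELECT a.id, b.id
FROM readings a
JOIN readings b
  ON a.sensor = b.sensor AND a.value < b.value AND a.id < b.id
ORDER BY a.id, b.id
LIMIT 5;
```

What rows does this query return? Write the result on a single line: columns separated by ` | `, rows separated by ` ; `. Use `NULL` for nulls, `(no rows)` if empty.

1 | 3 ; 2 | 12 ; 4 | 13 ; 5 | 8 ; 5 | 10

Pairs (a,b) with same sensor, a.value < b.value, a.id < b.id.
sensor groups: S10:{2,12} S13:{4,7,9,13} S18:{1,3,6} S7:{5,8,10,11}
Ordered by (a.id, b.id); first 5.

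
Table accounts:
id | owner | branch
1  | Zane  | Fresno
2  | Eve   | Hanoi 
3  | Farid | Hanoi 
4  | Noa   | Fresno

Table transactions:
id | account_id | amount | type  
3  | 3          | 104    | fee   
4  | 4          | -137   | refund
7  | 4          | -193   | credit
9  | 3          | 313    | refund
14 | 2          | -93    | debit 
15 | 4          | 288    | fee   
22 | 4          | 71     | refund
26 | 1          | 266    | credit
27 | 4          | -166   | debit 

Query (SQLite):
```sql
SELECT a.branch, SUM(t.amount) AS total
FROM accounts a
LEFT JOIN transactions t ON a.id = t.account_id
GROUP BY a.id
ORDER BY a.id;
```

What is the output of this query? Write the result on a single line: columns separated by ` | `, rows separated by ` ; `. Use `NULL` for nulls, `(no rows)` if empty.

Fresno | 266 ; Hanoi | -93 ; Hanoi | 417 ; Fresno | -137

LEFT JOIN keeps every accounts row; unmatched ones get NULL for transactions columns.
Group by accounts.id and compute SUM(t.amount). SUM over an all-NULL group is NULL.
  1: ids {26} → SUM(t.amount)=266
  2: ids {14} → SUM(t.amount)=-93
  3: ids {3, 9} → SUM(t.amount)=417
  4: ids {4, 7, 15, 22, 27} → SUM(t.amount)=-137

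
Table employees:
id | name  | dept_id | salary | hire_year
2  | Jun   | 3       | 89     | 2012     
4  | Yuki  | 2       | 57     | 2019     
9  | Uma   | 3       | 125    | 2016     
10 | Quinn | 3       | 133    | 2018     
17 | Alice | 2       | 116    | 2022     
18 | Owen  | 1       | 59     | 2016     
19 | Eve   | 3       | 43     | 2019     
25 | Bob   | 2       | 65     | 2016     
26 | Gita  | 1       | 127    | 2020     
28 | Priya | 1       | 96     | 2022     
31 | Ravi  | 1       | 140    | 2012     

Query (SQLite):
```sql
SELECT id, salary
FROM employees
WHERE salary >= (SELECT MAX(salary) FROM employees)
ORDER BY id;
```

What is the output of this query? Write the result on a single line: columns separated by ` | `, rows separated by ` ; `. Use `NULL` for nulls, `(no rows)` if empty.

31 | 140

Scalar subquery: MAX(salary) over all employees rows = 140.
Keep rows where salary >= that value.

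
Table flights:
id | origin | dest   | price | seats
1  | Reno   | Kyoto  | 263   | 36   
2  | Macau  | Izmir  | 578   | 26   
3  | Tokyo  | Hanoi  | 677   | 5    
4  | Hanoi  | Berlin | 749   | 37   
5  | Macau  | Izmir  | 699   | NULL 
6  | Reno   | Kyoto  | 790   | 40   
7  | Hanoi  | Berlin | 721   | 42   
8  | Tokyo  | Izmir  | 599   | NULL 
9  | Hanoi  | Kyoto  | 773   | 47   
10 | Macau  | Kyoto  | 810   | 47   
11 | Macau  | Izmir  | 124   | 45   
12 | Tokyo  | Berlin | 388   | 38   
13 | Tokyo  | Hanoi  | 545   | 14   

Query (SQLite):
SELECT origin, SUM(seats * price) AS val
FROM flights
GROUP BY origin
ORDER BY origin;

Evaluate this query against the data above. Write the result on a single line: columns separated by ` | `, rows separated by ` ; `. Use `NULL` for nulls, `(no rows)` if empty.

Hanoi | 94326 ; Macau | 58678 ; Reno | 41068 ; Tokyo | 25759

For each row compute seats * price.
Group by origin; take SUM of the expression per group.
  Hanoi: ids {4, 7, 9} → SUM(seats * price)=94326
  Macau: ids {2, 5, 10, 11} → SUM(seats * price)=58678
  Reno: ids {1, 6} → SUM(seats * price)=41068
  Tokyo: ids {3, 8, 12, 13} → SUM(seats * price)=25759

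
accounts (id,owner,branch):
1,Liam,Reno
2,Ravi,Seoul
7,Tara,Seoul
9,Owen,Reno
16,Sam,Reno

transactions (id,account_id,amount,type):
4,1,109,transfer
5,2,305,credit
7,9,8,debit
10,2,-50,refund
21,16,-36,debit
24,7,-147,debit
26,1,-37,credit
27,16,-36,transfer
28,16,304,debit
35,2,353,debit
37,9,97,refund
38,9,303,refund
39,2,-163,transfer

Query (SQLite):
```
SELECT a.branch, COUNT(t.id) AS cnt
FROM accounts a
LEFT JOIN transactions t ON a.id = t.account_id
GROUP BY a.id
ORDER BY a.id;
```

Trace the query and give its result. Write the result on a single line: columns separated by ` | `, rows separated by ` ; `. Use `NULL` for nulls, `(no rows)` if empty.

Reno | 2 ; Seoul | 4 ; Seoul | 1 ; Reno | 3 ; Reno | 3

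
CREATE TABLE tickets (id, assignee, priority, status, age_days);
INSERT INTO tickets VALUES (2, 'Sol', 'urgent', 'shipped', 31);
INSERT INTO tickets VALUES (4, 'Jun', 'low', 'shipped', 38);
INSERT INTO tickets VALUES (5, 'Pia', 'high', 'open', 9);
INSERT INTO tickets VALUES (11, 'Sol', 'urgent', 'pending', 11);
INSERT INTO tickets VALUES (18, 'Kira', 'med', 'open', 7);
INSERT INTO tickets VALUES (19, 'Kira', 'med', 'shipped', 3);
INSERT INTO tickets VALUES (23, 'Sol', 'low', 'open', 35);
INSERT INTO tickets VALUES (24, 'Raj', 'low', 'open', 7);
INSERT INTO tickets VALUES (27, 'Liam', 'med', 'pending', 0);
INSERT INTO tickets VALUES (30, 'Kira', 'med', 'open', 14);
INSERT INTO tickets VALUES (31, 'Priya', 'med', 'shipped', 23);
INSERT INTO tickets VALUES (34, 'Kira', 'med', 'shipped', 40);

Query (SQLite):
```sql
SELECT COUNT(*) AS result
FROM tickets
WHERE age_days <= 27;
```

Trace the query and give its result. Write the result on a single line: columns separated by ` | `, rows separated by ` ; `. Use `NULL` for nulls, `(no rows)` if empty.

8

Rows where age_days <= 27 → age_days values: [9, 11, 7, 3, 7, 0, 14, 23].
COUNT(*) counts rows → 8.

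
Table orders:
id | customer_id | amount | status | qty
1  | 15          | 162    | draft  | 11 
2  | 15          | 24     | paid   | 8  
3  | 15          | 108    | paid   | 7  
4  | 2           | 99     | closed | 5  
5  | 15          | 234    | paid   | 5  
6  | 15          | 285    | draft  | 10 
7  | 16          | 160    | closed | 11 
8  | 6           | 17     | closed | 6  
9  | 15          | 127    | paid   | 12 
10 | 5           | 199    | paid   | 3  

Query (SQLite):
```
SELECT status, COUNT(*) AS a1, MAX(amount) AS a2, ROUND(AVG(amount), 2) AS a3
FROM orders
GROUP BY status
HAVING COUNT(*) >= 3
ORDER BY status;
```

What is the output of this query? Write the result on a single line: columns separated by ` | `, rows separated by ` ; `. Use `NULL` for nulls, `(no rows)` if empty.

closed | 3 | 160 | 92 ; paid | 5 | 234 | 138.4

Group orders by status.
Per group compute: COUNT(*), MAX(amount), ROUND(AVG(amount), 2).
HAVING: drop groups with fewer than 3 rows.
  closed: ids {4, 7, 8} → COUNT(*)=3, MAX(amount)=160, ROUND(AVG(amount), 2)=92
  draft: ids {1, 6} → COUNT(*)=2, MAX(amount)=285, ROUND(AVG(amount), 2)=223.5
  paid: ids {2, 3, 5, 9, 10} → COUNT(*)=5, MAX(amount)=234, ROUND(AVG(amount), 2)=138.4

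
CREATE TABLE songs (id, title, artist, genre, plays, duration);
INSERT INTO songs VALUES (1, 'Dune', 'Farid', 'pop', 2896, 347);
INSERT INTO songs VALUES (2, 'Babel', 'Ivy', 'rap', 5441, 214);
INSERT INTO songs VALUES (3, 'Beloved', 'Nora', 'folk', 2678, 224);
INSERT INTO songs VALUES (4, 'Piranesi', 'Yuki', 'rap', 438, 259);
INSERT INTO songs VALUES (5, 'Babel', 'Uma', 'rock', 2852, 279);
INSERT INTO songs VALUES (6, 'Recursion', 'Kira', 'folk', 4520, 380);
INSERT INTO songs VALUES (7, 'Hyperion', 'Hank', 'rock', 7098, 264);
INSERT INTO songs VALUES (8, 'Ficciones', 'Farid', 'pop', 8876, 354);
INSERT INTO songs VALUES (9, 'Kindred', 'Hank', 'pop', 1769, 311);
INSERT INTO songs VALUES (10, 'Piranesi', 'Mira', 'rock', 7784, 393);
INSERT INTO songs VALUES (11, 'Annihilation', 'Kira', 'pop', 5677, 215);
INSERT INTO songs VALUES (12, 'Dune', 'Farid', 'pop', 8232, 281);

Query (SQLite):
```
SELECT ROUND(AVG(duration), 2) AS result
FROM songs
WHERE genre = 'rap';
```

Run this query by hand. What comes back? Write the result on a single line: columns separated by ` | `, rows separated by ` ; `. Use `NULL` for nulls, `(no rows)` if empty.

Rows where genre='rap' → duration values: [214, 259].
AVG = 473 / 2 (rounded to 2 dp).

236.5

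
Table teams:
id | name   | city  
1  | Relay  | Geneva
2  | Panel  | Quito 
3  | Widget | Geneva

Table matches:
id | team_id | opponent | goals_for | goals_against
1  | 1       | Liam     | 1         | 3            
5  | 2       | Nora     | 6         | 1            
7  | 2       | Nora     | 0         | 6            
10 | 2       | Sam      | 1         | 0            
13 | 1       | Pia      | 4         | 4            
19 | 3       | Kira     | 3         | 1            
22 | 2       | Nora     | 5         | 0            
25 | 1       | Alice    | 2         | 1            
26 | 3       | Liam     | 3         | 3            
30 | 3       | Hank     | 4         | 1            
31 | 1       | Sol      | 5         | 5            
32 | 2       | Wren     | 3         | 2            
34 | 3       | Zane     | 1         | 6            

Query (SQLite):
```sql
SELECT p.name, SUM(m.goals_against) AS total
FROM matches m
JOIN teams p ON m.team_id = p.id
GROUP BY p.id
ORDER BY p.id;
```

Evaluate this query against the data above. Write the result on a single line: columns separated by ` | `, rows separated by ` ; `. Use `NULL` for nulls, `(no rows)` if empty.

Join each matches row to its teams via team_id.
Group joined rows by teams.id; compute SUM(m.goals_against) per group.
  1: ids {1, 13, 25, 31} → SUM(m.goals_against)=13
  2: ids {5, 7, 10, 22, 32} → SUM(m.goals_against)=9
  3: ids {19, 26, 30, 34} → SUM(m.goals_against)=11

Relay | 13 ; Panel | 9 ; Widget | 11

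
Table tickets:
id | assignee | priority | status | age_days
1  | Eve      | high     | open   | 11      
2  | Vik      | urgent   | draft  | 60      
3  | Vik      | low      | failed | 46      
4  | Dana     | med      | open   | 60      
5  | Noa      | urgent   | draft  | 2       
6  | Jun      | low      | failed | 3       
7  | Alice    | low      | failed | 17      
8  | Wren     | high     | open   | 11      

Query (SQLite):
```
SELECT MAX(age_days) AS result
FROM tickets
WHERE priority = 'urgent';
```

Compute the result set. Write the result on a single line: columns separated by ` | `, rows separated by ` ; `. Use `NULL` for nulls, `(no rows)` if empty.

60

Rows where priority='urgent' → age_days values: [60, 2].
MAX of non-NULL values = 60.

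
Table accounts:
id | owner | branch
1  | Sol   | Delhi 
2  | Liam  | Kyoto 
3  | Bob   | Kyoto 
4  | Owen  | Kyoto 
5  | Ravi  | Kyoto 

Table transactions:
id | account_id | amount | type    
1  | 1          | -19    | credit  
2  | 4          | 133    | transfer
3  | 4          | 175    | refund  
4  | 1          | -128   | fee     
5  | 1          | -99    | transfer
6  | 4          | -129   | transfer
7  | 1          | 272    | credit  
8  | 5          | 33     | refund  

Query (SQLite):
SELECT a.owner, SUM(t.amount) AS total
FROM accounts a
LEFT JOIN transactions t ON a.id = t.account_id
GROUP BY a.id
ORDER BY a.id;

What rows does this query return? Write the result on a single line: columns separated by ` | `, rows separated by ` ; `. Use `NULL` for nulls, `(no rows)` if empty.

LEFT JOIN keeps every accounts row; unmatched ones get NULL for transactions columns.
Group by accounts.id and compute SUM(t.amount). SUM over an all-NULL group is NULL.
  1: ids {1, 4, 5, 7} → SUM(t.amount)=26
  2: ids {—} → SUM(t.amount)=NULL
  3: ids {—} → SUM(t.amount)=NULL
  4: ids {2, 3, 6} → SUM(t.amount)=179
  5: ids {8} → SUM(t.amount)=33

Sol | 26 ; Liam | NULL ; Bob | NULL ; Owen | 179 ; Ravi | 33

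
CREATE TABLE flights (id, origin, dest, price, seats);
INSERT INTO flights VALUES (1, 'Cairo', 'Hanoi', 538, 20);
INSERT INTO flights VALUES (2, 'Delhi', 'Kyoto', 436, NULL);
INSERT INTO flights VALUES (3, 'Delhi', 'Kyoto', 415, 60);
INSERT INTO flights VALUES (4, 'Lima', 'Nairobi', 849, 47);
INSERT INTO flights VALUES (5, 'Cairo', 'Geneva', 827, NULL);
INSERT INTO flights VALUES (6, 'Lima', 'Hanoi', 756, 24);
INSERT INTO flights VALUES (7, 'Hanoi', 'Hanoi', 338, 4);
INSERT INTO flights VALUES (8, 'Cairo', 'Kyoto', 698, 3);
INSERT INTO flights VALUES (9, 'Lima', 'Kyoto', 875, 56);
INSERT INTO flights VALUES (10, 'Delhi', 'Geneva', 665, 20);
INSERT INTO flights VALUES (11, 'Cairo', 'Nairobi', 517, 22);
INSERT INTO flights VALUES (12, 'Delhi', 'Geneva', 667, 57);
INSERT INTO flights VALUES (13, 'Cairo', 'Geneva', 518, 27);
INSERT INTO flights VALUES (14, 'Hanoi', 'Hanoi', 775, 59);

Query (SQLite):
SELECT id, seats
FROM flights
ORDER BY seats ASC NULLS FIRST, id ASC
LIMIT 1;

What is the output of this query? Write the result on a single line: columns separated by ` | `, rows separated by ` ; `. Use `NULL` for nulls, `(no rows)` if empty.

Sort by seats asc, tiebreak id asc: (NULL, id=2), (NULL, id=5), (3, id=8), (4, id=7) …. Take first 1.
NULLS FIRST: NULL seats rows go before all non-NULL rows (among themselves ordered by id asc).

2 | NULL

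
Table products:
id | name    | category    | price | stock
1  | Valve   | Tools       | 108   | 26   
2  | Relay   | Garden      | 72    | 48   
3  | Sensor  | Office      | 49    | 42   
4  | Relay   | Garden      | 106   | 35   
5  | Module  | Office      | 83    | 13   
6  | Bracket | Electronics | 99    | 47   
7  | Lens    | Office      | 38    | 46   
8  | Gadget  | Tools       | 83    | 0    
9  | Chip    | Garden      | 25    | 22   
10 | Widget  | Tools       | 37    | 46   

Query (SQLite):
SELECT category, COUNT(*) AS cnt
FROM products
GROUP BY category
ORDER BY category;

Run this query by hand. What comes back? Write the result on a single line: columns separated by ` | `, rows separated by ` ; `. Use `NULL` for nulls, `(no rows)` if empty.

Electronics | 1 ; Garden | 3 ; Office | 3 ; Tools | 3

Partition products by category; compute COUNT(*) within each group.
  Electronics: ids {6} → COUNT(*)=1
  Garden: ids {2, 4, 9} → COUNT(*)=3
  Office: ids {3, 5, 7} → COUNT(*)=3
  Tools: ids {1, 8, 10} → COUNT(*)=3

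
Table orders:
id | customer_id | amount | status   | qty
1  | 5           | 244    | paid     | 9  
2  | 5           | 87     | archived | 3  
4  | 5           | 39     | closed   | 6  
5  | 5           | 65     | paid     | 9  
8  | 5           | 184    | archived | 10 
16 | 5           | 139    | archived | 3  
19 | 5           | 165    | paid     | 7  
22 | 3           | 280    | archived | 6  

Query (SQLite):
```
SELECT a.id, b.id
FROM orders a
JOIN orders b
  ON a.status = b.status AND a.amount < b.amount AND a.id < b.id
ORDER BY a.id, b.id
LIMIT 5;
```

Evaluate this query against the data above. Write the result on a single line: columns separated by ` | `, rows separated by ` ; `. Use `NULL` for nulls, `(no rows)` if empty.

Pairs (a,b) with same status, a.amount < b.amount, a.id < b.id.
status groups: archived:{2,8,16,22} closed:{4} paid:{1,5,19}
Ordered by (a.id, b.id); first 5.

2 | 8 ; 2 | 16 ; 2 | 22 ; 5 | 19 ; 8 | 22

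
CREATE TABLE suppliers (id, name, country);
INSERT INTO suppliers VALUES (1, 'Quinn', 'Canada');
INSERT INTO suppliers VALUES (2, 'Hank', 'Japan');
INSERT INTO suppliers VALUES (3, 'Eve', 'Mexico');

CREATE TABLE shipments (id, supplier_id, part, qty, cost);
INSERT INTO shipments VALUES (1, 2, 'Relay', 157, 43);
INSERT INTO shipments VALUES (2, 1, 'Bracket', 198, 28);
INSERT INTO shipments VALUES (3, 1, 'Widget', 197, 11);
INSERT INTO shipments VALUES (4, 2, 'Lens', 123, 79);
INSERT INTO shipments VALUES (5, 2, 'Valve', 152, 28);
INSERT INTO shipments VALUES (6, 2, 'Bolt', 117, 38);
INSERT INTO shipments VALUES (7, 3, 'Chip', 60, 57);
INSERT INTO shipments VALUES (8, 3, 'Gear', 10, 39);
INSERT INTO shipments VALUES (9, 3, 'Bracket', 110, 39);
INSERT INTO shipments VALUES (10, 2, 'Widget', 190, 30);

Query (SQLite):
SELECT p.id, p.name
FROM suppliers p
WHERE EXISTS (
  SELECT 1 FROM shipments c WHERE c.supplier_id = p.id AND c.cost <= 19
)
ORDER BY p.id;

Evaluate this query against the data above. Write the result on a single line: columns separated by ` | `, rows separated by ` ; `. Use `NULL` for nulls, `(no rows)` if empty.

1 | Quinn

For each suppliers row, check whether any shipments with matching supplier_id has cost <= 19.
Keep rows where that is true.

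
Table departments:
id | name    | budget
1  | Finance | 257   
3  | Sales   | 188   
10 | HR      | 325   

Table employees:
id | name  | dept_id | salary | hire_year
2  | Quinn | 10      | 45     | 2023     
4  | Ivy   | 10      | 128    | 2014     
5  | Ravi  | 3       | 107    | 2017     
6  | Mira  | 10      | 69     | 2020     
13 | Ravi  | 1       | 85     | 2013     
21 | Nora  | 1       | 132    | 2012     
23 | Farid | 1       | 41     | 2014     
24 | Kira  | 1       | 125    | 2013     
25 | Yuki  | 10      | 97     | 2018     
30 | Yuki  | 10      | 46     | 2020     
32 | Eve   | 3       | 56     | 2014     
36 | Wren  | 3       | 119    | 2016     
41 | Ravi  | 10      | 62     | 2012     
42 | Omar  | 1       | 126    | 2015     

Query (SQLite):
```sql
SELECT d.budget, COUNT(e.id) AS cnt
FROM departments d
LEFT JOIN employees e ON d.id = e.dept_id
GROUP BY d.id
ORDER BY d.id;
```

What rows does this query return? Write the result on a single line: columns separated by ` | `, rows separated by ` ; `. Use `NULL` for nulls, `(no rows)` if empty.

257 | 5 ; 188 | 3 ; 325 | 6

LEFT JOIN keeps every departments row; unmatched ones get NULL for employees columns.
Group by departments.id and compute COUNT(e.id). COUNT(col) of an all-NULL group is 0.
  1: ids {13, 21, 23, 24, 42} → COUNT(e.id)=5
  3: ids {5, 32, 36} → COUNT(e.id)=3
  10: ids {2, 4, 6, 25, 30, 41} → COUNT(e.id)=6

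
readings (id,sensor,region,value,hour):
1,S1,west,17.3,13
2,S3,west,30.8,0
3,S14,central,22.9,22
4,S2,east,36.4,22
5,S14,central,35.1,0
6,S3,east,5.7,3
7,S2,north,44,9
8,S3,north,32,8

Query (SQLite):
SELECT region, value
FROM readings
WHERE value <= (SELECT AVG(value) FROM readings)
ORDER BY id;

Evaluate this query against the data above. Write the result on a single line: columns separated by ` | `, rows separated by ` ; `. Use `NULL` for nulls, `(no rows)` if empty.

west | 17.3 ; central | 22.9 ; east | 5.7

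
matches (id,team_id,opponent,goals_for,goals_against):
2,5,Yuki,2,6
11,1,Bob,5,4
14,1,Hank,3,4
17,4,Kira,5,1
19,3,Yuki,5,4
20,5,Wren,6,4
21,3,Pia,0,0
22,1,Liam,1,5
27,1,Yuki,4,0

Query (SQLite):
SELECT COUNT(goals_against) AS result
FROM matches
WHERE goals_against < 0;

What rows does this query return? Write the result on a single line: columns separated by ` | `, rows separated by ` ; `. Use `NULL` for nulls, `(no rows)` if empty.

Rows where goals_against < 0 → goals_against values: [].
COUNT(goals_against) counts non-NULL values → 0.

0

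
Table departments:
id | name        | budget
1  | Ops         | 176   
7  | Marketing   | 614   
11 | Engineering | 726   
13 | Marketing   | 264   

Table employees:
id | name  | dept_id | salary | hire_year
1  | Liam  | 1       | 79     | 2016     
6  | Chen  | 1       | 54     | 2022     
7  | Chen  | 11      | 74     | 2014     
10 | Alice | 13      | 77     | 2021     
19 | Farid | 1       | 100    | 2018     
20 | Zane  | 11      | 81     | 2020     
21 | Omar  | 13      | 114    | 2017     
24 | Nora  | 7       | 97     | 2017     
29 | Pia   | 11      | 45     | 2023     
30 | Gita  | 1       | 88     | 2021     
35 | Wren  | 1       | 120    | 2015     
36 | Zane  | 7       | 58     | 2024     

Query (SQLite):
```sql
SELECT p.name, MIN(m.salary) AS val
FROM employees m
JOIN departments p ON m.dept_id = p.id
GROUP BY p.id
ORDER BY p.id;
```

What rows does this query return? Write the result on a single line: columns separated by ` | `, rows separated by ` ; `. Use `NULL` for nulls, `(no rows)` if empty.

Join each employees row to its departments via dept_id.
Group joined rows by departments.id; compute MIN(m.salary) per group.
  1: ids {1, 6, 19, 30, 35} → MIN(m.salary)=54
  7: ids {24, 36} → MIN(m.salary)=58
  11: ids {7, 20, 29} → MIN(m.salary)=45
  13: ids {10, 21} → MIN(m.salary)=77

Ops | 54 ; Marketing | 58 ; Engineering | 45 ; Marketing | 77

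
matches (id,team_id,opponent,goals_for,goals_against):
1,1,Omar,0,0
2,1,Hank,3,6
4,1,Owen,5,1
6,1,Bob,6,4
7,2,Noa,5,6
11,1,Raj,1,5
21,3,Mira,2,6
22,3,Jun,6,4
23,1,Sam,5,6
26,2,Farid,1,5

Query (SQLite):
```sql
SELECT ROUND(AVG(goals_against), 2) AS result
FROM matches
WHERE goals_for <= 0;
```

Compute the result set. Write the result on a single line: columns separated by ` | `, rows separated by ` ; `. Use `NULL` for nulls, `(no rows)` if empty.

0

Rows where goals_for <= 0 → goals_against values: [0].
AVG = 0 / 1 (rounded to 2 dp).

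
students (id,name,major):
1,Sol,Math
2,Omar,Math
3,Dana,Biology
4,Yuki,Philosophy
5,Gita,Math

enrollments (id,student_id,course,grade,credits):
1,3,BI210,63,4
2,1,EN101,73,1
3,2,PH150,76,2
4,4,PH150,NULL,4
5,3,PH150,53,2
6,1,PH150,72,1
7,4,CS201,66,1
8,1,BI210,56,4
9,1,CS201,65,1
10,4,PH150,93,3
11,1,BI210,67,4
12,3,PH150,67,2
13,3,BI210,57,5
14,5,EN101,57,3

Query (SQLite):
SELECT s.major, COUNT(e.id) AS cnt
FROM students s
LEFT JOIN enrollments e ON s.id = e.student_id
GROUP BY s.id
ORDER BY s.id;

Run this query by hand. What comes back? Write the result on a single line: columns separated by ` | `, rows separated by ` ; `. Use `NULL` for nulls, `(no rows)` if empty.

LEFT JOIN keeps every students row; unmatched ones get NULL for enrollments columns.
Group by students.id and compute COUNT(e.id). COUNT(col) of an all-NULL group is 0.
  1: ids {2, 6, 8, 9, 11} → COUNT(e.id)=5
  2: ids {3} → COUNT(e.id)=1
  3: ids {1, 5, 12, 13} → COUNT(e.id)=4
  4: ids {4, 7, 10} → COUNT(e.id)=3
  5: ids {14} → COUNT(e.id)=1

Math | 5 ; Math | 1 ; Biology | 4 ; Philosophy | 3 ; Math | 1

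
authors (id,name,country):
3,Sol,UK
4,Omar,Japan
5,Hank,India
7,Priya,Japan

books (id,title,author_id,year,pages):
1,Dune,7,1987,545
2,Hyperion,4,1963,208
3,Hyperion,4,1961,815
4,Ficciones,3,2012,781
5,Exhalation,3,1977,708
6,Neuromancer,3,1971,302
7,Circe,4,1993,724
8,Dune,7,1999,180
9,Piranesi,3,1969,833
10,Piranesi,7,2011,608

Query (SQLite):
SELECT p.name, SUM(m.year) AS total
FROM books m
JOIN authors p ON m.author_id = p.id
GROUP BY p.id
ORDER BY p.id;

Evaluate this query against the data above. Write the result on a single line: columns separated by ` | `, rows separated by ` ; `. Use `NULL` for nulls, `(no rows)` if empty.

Sol | 7929 ; Omar | 5917 ; Priya | 5997

Join each books row to its authors via author_id.
Group joined rows by authors.id; compute SUM(m.year) per group.
  3: ids {4, 5, 6, 9} → SUM(m.year)=7929
  4: ids {2, 3, 7} → SUM(m.year)=5917
  7: ids {1, 8, 10} → SUM(m.year)=5997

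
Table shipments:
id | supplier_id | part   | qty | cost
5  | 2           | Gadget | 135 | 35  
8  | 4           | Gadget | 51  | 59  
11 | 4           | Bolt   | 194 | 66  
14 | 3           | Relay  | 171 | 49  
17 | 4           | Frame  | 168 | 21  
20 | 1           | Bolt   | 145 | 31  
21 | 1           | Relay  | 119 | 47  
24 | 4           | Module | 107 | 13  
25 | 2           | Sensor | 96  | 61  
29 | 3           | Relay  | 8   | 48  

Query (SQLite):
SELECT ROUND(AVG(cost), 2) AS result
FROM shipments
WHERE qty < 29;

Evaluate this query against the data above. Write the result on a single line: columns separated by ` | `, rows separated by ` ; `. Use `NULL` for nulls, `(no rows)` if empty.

48

Rows where qty < 29 → cost values: [48].
AVG = 48 / 1 (rounded to 2 dp).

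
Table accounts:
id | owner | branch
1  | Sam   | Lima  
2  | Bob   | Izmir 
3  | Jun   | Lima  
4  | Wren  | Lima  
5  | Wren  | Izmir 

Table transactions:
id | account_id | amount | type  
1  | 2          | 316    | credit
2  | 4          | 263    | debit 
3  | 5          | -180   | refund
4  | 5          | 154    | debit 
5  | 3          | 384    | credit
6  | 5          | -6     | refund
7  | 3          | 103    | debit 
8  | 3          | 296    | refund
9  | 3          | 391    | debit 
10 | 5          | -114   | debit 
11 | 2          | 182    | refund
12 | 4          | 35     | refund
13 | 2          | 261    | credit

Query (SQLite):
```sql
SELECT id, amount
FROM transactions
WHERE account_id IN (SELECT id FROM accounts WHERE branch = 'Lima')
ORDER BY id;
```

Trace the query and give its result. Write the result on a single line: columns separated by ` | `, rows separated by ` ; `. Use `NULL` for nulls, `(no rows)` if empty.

2 | 263 ; 5 | 384 ; 7 | 103 ; 8 | 296 ; 9 | 391 ; 12 | 35

Inner query: accounts.id where branch = 'Lima'.
Outer: keep transactions rows whose account_id is in that set.
Inner query → {1, 3, 4}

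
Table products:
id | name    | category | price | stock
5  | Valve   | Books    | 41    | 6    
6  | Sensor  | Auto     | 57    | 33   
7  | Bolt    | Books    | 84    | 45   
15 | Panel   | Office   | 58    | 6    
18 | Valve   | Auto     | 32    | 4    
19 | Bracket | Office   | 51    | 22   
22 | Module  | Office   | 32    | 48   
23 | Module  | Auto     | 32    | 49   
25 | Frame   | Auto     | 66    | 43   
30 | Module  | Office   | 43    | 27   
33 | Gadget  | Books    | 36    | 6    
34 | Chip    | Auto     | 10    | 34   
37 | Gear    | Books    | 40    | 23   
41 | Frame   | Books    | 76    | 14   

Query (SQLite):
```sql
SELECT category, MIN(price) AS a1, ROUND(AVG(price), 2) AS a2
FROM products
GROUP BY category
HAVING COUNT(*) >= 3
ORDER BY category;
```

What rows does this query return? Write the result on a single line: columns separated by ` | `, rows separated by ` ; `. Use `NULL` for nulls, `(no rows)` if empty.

Auto | 10 | 39.4 ; Books | 36 | 55.4 ; Office | 32 | 46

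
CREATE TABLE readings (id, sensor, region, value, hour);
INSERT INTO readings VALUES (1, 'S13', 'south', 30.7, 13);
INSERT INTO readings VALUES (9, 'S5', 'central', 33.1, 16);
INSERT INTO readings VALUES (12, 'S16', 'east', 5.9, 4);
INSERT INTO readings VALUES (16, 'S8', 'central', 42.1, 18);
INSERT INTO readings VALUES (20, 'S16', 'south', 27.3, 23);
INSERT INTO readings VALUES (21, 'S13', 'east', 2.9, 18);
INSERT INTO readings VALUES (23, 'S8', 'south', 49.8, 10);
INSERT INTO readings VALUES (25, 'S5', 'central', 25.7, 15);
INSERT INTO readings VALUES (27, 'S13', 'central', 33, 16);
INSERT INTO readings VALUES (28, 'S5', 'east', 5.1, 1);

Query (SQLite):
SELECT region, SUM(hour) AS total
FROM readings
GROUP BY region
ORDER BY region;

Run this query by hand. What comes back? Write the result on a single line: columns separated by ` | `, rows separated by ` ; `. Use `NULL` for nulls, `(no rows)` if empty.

central | 65 ; east | 23 ; south | 46

Partition readings by region; compute SUM(hour) within each group.
  central: ids {9, 16, 25, 27} → SUM(hour)=65
  east: ids {12, 21, 28} → SUM(hour)=23
  south: ids {1, 20, 23} → SUM(hour)=46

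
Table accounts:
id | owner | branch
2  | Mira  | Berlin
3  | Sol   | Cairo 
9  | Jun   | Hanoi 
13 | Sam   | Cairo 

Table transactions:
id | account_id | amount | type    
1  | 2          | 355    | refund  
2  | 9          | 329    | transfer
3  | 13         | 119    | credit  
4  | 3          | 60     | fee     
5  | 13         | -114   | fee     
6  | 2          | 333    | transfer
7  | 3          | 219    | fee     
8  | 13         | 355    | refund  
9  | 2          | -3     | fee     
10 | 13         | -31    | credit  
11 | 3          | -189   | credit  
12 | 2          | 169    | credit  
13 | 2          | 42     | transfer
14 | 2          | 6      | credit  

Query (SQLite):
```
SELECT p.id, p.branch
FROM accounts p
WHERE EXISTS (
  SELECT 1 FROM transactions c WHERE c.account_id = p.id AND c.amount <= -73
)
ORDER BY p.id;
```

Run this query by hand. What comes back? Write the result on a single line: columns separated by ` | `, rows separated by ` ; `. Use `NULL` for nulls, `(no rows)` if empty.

3 | Cairo ; 13 | Cairo

For each accounts row, check whether any transactions with matching account_id has amount <= -73.
Keep rows where that is true.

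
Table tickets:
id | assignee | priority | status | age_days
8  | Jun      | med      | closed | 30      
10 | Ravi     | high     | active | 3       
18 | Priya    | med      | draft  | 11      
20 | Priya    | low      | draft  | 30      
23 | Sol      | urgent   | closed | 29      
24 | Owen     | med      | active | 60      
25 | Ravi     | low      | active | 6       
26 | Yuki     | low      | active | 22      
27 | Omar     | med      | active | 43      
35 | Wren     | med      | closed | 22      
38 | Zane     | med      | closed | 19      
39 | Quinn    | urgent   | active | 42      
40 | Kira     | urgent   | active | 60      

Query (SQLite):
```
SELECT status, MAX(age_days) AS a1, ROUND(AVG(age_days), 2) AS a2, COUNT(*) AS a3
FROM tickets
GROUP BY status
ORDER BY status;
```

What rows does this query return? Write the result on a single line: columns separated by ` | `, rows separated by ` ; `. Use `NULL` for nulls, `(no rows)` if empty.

active | 60 | 33.71 | 7 ; closed | 30 | 25 | 4 ; draft | 30 | 20.5 | 2

Group tickets by status.
Per group compute: MAX(age_days), ROUND(AVG(age_days), 2), COUNT(*).
  active: ids {10, 24, 25, 26, 27, 39, 40} → MAX(age_days)=60, ROUND(AVG(age_days), 2)=33.71, COUNT(*)=7
  closed: ids {8, 23, 35, 38} → MAX(age_days)=30, ROUND(AVG(age_days), 2)=25, COUNT(*)=4
  draft: ids {18, 20} → MAX(age_days)=30, ROUND(AVG(age_days), 2)=20.5, COUNT(*)=2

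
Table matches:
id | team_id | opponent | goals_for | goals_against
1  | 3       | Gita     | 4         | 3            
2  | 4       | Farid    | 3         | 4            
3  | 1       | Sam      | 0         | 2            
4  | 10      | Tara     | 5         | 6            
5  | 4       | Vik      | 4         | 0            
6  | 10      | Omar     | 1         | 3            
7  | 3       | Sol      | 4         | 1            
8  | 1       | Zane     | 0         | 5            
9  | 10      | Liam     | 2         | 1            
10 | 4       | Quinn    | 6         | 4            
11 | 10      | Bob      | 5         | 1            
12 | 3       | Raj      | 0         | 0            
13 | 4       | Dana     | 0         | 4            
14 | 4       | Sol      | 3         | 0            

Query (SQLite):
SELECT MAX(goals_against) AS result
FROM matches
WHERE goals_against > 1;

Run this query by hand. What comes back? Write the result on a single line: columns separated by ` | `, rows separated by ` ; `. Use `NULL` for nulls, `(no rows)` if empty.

Rows where goals_against > 1 → goals_against values: [3, 4, 2, 6, 3, 5, 4, 4].
MAX of non-NULL values = 6.

6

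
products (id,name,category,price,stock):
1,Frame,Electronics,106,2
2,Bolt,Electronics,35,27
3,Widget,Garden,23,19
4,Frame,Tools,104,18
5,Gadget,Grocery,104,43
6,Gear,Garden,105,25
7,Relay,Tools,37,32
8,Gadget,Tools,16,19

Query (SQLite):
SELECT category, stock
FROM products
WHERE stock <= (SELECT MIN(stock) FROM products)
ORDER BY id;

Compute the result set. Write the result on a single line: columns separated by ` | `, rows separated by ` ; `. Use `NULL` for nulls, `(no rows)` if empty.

Electronics | 2

Scalar subquery: MIN(stock) over all products rows = 2.
Keep rows where stock <= that value.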